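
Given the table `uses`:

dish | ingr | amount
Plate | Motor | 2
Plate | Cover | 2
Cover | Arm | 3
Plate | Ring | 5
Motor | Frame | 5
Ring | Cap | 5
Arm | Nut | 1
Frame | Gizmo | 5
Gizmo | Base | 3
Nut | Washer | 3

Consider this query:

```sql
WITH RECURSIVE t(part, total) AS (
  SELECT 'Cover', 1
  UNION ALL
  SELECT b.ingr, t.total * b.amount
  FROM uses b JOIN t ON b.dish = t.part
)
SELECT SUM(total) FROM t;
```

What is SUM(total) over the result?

16

Base: (Cover, total=1).
Iteration 1: components of {Cover} -> Arm = 1*3 = 3.
Iteration 2: components of {Arm} -> Nut = 3*1 = 3.
Iteration 3: components of {Nut} -> Washer = 3*3 = 9.
Iteration 4: no further components; recursion stops.
SUM(total) = 1 + 3 + 3 + 9 = 16.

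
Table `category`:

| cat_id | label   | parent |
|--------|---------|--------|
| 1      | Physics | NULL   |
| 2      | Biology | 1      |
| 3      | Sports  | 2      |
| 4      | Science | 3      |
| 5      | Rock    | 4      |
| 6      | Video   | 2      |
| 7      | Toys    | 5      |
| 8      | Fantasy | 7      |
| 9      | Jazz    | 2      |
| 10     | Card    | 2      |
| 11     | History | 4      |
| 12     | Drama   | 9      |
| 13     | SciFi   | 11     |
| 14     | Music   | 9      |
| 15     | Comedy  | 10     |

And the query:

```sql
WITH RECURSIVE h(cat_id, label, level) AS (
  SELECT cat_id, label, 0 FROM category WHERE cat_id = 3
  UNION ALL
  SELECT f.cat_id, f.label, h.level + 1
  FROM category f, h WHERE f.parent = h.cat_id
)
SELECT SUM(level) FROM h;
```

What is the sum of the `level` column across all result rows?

15

Base: cat_id=3 (Sports) at level 0.
Iteration 1: rows with parent in {3} -> Science (id 4, level 1).
Iteration 2: rows with parent in {4} -> Rock (id 5, level 2), History (id 11, level 2).
Iteration 3: rows with parent in {5,11} -> Toys (id 7, level 3), SciFi (id 13, level 3).
Iteration 4: rows with parent in {7,13} -> Fantasy (id 8, level 4).
Iteration 5: no rows with parent in {8}; recursion stops.
SUM(level) = 0 + 1 + 2 + 2 + 3 + 3 + 4 = 15.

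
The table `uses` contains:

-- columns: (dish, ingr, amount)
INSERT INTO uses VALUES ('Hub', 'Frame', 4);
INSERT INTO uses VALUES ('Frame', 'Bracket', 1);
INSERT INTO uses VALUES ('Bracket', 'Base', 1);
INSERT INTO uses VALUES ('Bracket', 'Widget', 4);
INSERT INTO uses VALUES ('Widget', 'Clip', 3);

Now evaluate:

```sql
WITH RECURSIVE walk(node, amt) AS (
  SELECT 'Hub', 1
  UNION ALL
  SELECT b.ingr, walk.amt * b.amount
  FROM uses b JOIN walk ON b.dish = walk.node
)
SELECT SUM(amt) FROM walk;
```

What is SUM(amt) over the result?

77

Base: (Hub, amt=1).
Iteration 1: components of {Hub} -> Frame = 1*4 = 4.
Iteration 2: components of {Frame} -> Bracket = 4*1 = 4.
Iteration 3: components of {Bracket} -> Base = 4*1 = 4, Widget = 4*4 = 16.
Iteration 4: components of {Base,Widget} -> Clip = 16*3 = 48.
Iteration 5: no further components; recursion stops.
SUM(amt) = 1 + 4 + 4 + 4 + 16 + 48 = 77.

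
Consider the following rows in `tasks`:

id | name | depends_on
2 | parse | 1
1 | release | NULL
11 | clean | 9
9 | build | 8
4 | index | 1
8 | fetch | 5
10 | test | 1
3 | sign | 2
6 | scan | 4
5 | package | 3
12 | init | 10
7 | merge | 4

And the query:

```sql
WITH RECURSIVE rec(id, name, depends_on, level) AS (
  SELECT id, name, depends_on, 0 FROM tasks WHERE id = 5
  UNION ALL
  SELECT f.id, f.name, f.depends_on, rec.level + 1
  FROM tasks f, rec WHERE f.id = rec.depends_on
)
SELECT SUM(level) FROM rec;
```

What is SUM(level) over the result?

6

Base: id=5 (package), depends_on=3, level 0.
Iteration 1: join on id=3 -> sign (id 3, depends_on=2, level 1).
Iteration 2: join on id=2 -> parse (id 2, depends_on=1, level 2).
Iteration 3: join on id=1 -> release (id 1, depends_on=NULL, level 3).
Iteration 4: depends_on is NULL; no match; recursion stops.
SUM(level) = 0 + 1 + 2 + 3 = 6.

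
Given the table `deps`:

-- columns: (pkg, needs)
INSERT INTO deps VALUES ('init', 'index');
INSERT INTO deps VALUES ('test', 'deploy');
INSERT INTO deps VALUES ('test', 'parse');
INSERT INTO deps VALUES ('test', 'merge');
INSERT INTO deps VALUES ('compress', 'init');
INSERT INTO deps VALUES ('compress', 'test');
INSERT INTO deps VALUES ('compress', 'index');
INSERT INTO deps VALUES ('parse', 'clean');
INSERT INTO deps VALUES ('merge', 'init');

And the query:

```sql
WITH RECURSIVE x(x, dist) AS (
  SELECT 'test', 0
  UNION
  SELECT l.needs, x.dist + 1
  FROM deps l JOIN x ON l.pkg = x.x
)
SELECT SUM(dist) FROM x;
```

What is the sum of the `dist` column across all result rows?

Base: (test, dist=0).
Iteration 1: edges from {test} -> (deploy, dist=1), (merge, dist=1), (parse, dist=1).
Iteration 2: edges from {deploy,merge,parse} -> (clean, dist=2), (init, dist=2).
Iteration 3: edges from {clean,init} -> (index, dist=3).
Iteration 4: no outgoing edges from {index}; recursion stops.
SUM(dist) = 0 + 1 + 1 + 1 + 2 + 2 + 3 = 10.

10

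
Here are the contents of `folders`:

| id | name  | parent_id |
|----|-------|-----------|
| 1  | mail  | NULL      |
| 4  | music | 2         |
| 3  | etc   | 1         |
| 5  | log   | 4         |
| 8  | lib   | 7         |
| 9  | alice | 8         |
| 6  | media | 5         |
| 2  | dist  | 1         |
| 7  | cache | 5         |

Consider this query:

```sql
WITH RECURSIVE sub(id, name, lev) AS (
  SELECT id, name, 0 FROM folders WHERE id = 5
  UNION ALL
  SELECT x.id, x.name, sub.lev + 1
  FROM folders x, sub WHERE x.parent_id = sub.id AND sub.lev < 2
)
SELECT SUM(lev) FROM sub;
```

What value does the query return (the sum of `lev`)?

Base: id=5 (log) at lev 0.
Iteration 1: rows with parent_id in {5} -> media (id 6, lev 1), cache (id 7, lev 1).
Iteration 2: rows with parent_id in {6,7} -> lib (id 8, lev 2).
Iteration 3: lev < 2 fails for all current rows; recursion stops.
SUM(lev) = 0 + 1 + 1 + 2 = 4.

4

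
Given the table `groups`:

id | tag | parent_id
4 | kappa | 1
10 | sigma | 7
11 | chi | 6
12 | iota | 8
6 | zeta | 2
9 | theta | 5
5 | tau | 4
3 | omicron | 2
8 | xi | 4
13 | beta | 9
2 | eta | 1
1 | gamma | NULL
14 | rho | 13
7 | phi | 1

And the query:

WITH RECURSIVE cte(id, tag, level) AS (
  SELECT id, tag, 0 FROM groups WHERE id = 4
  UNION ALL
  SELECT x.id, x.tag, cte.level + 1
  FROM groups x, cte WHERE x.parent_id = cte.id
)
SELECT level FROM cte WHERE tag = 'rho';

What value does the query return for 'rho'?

4

Base: id=4 (kappa) at level 0.
Iteration 1: rows with parent_id in {4} -> tau (id 5, level 1), xi (id 8, level 1).
Iteration 2: rows with parent_id in {5,8} -> theta (id 9, level 2), iota (id 12, level 2).
Iteration 3: rows with parent_id in {9,12} -> beta (id 13, level 3).
Iteration 4: rows with parent_id in {13} -> rho (id 14, level 4).
Iteration 5: no rows with parent_id in {14}; recursion stops.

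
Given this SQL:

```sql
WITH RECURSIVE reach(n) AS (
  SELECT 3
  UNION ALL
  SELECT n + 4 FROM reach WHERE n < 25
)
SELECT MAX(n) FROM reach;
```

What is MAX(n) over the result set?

Base: n=3.
Iteration 1: 3 < 25 holds -> n = 3 + 4 = 7.
Iteration 2: 7 < 25 holds -> n = 7 + 4 = 11.
Iteration 3: 11 < 25 holds -> n = 11 + 4 = 15.
Iteration 4: 15 < 25 holds -> n = 15 + 4 = 19.
Iteration 5: 19 < 25 holds -> n = 19 + 4 = 23.
Iteration 6: 23 < 25 holds -> n = 23 + 4 = 27.
Iteration 7: 27 < 25 fails; recursion stops.
n values: 3, 7, 11, 15, 19, 23, 27; the maximum is 27.

27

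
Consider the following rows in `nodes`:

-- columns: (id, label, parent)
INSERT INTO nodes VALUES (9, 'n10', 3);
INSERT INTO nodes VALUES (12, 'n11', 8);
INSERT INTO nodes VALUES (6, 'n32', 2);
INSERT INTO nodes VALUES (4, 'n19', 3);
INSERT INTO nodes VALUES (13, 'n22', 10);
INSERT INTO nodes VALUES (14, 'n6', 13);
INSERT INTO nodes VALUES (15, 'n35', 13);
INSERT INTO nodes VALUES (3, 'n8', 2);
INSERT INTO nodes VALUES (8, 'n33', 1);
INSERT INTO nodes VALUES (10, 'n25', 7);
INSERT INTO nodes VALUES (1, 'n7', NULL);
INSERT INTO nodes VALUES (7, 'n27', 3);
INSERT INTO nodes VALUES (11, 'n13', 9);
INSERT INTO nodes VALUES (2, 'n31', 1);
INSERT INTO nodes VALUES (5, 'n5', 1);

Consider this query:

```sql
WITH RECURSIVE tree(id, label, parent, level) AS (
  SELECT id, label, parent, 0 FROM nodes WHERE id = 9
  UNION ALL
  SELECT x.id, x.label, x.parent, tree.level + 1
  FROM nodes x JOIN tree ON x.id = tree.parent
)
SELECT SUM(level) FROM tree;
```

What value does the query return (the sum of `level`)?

6

Base: id=9 (n10), parent=3, level 0.
Iteration 1: join on id=3 -> n8 (id 3, parent=2, level 1).
Iteration 2: join on id=2 -> n31 (id 2, parent=1, level 2).
Iteration 3: join on id=1 -> n7 (id 1, parent=NULL, level 3).
Iteration 4: parent is NULL; no match; recursion stops.
SUM(level) = 0 + 1 + 2 + 3 = 6.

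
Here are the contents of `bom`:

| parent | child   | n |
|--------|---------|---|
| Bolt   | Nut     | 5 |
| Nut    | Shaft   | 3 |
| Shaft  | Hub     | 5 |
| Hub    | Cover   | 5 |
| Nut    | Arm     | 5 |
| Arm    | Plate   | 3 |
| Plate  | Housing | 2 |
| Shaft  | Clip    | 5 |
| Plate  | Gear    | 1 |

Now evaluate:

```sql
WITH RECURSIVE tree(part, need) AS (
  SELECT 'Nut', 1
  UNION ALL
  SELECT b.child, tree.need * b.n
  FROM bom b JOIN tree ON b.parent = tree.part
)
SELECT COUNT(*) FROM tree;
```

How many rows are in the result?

Base: (Nut, need=1).
Iteration 1: components of {Nut} -> Arm = 1*5 = 5, Shaft = 1*3 = 3.
Iteration 2: components of {Arm,Shaft} -> Clip = 3*5 = 15, Hub = 3*5 = 15, Plate = 5*3 = 15.
Iteration 3: components of {Clip,Hub,Plate} -> Cover = 15*5 = 75, Gear = 15*1 = 15, Housing = 15*2 = 30.
Iteration 4: no further components; recursion stops.
Total rows emitted: 9.

9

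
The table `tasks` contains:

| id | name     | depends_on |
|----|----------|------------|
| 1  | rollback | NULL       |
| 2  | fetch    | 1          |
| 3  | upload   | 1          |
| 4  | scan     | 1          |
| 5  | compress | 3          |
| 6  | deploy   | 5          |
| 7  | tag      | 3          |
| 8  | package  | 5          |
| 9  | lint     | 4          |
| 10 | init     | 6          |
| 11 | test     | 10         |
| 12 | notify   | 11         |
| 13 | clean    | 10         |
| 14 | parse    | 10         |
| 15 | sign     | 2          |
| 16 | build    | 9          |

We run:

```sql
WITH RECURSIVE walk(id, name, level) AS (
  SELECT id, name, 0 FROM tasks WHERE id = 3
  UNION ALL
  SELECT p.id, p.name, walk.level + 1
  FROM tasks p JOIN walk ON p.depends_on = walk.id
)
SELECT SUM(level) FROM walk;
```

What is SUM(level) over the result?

26

Base: id=3 (upload) at level 0.
Iteration 1: rows with depends_on in {3} -> compress (id 5, level 1), tag (id 7, level 1).
Iteration 2: rows with depends_on in {5,7} -> deploy (id 6, level 2), package (id 8, level 2).
Iteration 3: rows with depends_on in {6,8} -> init (id 10, level 3).
Iteration 4: rows with depends_on in {10} -> test (id 11, level 4), clean (id 13, level 4), parse (id 14, level 4).
Iteration 5: rows with depends_on in {11,13,14} -> notify (id 12, level 5).
Iteration 6: no rows with depends_on in {12}; recursion stops.
SUM(level) = 0 + 1 + 1 + 2 + 2 + 3 + 4 + 4 + 4 + 5 = 26.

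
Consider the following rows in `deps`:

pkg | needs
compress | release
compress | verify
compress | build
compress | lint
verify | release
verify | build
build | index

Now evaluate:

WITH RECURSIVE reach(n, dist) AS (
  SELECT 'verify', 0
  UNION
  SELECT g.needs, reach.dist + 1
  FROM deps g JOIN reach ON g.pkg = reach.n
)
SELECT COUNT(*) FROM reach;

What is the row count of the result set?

Base: (verify, dist=0).
Iteration 1: edges from {verify} -> (build, dist=1), (release, dist=1).
Iteration 2: edges from {build,release} -> (index, dist=2).
Iteration 3: no outgoing edges from {index}; recursion stops.
Total rows emitted: 4.

4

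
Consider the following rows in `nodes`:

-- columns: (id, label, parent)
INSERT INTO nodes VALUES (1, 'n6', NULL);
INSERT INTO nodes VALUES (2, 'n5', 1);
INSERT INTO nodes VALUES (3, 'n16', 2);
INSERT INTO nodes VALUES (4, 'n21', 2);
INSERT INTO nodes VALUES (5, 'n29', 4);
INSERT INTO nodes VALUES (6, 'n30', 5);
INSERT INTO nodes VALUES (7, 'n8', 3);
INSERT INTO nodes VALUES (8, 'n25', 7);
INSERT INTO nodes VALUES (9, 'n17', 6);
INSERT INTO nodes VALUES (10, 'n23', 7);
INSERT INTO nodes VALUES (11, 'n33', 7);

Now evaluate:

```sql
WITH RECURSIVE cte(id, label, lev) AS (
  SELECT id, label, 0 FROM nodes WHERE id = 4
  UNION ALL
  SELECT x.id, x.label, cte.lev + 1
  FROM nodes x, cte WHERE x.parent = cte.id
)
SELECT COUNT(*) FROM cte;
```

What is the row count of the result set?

4

Base: id=4 (n21) at lev 0.
Iteration 1: rows with parent in {4} -> n29 (id 5, lev 1).
Iteration 2: rows with parent in {5} -> n30 (id 6, lev 2).
Iteration 3: rows with parent in {6} -> n17 (id 9, lev 3).
Iteration 4: no rows with parent in {9}; recursion stops.
Total rows emitted: 4.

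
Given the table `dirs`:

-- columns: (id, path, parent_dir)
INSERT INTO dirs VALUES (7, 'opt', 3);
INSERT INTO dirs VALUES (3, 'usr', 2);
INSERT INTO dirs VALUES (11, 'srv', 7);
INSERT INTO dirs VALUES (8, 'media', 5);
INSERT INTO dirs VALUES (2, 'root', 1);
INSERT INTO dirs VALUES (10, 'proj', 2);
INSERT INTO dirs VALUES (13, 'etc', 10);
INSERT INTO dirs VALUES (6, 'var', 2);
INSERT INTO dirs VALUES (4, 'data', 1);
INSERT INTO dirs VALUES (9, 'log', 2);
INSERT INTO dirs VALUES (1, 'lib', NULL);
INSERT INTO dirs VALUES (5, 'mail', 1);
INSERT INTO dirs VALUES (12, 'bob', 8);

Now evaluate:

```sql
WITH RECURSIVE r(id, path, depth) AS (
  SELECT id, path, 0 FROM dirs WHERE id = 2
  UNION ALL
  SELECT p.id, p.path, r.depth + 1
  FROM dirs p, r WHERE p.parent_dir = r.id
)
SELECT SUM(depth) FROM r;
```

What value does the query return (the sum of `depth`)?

Base: id=2 (root) at depth 0.
Iteration 1: rows with parent_dir in {2} -> usr (id 3, depth 1), var (id 6, depth 1), log (id 9, depth 1), proj (id 10, depth 1).
Iteration 2: rows with parent_dir in {3,6,9,10} -> opt (id 7, depth 2), etc (id 13, depth 2).
Iteration 3: rows with parent_dir in {7,13} -> srv (id 11, depth 3).
Iteration 4: no rows with parent_dir in {11}; recursion stops.
SUM(depth) = 0 + 1 + 1 + 1 + 1 + 2 + 2 + 3 = 11.

11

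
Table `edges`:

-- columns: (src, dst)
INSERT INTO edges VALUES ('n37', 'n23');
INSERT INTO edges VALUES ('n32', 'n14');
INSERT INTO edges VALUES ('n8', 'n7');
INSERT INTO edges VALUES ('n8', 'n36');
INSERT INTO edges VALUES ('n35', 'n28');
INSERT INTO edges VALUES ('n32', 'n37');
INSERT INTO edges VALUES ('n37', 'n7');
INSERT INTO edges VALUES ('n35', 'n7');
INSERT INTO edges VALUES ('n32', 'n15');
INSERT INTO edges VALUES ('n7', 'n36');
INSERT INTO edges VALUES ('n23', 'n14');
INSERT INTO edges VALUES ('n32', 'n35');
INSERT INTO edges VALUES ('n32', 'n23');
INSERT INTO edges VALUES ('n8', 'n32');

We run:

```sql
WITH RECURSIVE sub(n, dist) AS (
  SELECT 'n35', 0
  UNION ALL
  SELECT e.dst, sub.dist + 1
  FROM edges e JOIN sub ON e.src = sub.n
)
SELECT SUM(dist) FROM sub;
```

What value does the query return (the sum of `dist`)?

Base: (n35, dist=0).
Iteration 1: edges from {n35} -> (n28, dist=1), (n7, dist=1).
Iteration 2: edges from {n28,n7} -> (n36, dist=2).
Iteration 3: no outgoing edges from {n36}; recursion stops.
SUM(dist) = 0 + 1 + 1 + 2 = 4.

4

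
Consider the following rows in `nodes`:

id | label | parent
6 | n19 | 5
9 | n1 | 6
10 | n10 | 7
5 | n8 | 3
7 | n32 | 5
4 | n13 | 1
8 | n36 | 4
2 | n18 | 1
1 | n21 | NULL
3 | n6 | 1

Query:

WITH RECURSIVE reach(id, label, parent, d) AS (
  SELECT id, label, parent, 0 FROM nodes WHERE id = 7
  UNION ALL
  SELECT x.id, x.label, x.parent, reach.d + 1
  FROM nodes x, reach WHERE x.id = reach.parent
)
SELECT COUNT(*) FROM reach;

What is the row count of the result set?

4

Base: id=7 (n32), parent=5, d 0.
Iteration 1: join on id=5 -> n8 (id 5, parent=3, d 1).
Iteration 2: join on id=3 -> n6 (id 3, parent=1, d 2).
Iteration 3: join on id=1 -> n21 (id 1, parent=NULL, d 3).
Iteration 4: parent is NULL; no match; recursion stops.
Total rows emitted: 4.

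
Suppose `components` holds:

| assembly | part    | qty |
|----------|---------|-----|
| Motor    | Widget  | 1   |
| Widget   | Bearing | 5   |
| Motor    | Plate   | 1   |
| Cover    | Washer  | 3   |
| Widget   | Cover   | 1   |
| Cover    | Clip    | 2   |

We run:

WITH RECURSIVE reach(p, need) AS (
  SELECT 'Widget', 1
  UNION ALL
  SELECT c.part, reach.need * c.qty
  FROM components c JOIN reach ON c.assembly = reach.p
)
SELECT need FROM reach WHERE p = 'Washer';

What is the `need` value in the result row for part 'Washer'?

Base: (Widget, need=1).
Iteration 1: components of {Widget} -> Bearing = 1*5 = 5, Cover = 1*1 = 1.
Iteration 2: components of {Bearing,Cover} -> Clip = 1*2 = 2, Washer = 1*3 = 3.
Iteration 3: no further components; recursion stops.

3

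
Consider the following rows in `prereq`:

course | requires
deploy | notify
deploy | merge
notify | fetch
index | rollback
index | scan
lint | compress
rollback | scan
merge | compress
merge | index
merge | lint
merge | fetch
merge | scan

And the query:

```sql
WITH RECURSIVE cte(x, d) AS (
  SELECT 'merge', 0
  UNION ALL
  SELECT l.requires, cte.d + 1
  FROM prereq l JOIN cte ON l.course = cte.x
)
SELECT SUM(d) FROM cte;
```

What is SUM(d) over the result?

14

Base: (merge, d=0).
Iteration 1: edges from {merge} -> (compress, d=1), (fetch, d=1), (index, d=1), (lint, d=1), (scan, d=1).
Iteration 2: edges from {compress,fetch,index,lint,scan} -> (compress, d=2), (rollback, d=2), (scan, d=2).
Iteration 3: edges from {compress,rollback,scan} -> (scan, d=3).
Iteration 4: no outgoing edges from {scan}; recursion stops.
SUM(d) = 0 + 1 + 1 + 1 + 1 + 1 + 2 + 2 + 2 + 3 = 14.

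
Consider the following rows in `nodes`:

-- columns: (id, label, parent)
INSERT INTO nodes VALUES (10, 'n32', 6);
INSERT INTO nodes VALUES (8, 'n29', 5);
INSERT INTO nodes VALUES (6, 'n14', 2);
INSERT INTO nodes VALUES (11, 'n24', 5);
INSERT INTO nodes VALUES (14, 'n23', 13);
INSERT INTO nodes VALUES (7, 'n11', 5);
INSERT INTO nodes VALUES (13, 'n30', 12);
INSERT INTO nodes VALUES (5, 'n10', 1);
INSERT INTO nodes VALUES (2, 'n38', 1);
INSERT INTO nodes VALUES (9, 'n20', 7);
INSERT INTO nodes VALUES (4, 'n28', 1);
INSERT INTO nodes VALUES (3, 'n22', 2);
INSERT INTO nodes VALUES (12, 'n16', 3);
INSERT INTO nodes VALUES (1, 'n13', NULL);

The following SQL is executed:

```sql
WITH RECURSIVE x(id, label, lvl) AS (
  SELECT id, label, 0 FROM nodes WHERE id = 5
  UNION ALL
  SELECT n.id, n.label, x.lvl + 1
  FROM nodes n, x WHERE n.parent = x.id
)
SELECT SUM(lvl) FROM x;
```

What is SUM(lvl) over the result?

5

Base: id=5 (n10) at lvl 0.
Iteration 1: rows with parent in {5} -> n11 (id 7, lvl 1), n29 (id 8, lvl 1), n24 (id 11, lvl 1).
Iteration 2: rows with parent in {7,8,11} -> n20 (id 9, lvl 2).
Iteration 3: no rows with parent in {9}; recursion stops.
SUM(lvl) = 0 + 1 + 1 + 1 + 2 = 5.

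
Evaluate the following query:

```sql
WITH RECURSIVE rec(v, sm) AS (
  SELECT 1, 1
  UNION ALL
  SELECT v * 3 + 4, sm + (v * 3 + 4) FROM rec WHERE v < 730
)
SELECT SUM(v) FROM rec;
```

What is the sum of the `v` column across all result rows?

Base: v=1, sm=1.
Iteration 1: 1 < 730 holds -> v = 1 * 3 + 4 = 7, sm = 1 + 7 = 8.
Iteration 2: 7 < 730 holds -> v = 7 * 3 + 4 = 25, sm = 8 + 25 = 33.
Iteration 3: 25 < 730 holds -> v = 25 * 3 + 4 = 79, sm = 33 + 79 = 112.
Iteration 4: 79 < 730 holds -> v = 79 * 3 + 4 = 241, sm = 112 + 241 = 353.
Iteration 5: 241 < 730 holds -> v = 241 * 3 + 4 = 727, sm = 353 + 727 = 1080.
Iteration 6: 727 < 730 holds -> v = 727 * 3 + 4 = 2185, sm = 1080 + 2185 = 3265.
Iteration 7: 2185 < 730 fails; recursion stops.
SUM(v) = 1 + 7 + 25 + 79 + 241 + 727 + 2185 = 3265.

3265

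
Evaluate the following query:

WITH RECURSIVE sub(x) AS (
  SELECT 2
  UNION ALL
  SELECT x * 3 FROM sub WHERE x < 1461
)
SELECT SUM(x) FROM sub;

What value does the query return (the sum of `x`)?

6560

Base: x=2.
Iteration 1: 2 < 1461 holds -> x = 2 * 3 = 6.
Iteration 2: 6 < 1461 holds -> x = 6 * 3 = 18.
Iteration 3: 18 < 1461 holds -> x = 18 * 3 = 54.
Iteration 4: 54 < 1461 holds -> x = 54 * 3 = 162.
Iteration 5: 162 < 1461 holds -> x = 162 * 3 = 486.
Iteration 6: 486 < 1461 holds -> x = 486 * 3 = 1458.
Iteration 7: 1458 < 1461 holds -> x = 1458 * 3 = 4374.
Iteration 8: 4374 < 1461 fails; recursion stops.
SUM(x) = 2 + 6 + 18 + 54 + 162 + 486 + 1458 + 4374 = 6560.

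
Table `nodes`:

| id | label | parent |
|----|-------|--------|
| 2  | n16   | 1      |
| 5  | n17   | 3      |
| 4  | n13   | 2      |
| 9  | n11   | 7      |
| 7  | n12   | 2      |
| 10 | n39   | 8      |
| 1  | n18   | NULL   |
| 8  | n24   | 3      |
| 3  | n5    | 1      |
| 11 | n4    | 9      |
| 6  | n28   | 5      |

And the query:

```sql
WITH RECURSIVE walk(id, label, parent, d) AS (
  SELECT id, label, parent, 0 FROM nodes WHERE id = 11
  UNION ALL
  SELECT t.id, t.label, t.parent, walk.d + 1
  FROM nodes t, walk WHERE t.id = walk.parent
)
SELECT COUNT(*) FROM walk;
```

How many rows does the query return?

5

Base: id=11 (n4), parent=9, d 0.
Iteration 1: join on id=9 -> n11 (id 9, parent=7, d 1).
Iteration 2: join on id=7 -> n12 (id 7, parent=2, d 2).
Iteration 3: join on id=2 -> n16 (id 2, parent=1, d 3).
Iteration 4: join on id=1 -> n18 (id 1, parent=NULL, d 4).
Iteration 5: parent is NULL; no match; recursion stops.
Total rows emitted: 5.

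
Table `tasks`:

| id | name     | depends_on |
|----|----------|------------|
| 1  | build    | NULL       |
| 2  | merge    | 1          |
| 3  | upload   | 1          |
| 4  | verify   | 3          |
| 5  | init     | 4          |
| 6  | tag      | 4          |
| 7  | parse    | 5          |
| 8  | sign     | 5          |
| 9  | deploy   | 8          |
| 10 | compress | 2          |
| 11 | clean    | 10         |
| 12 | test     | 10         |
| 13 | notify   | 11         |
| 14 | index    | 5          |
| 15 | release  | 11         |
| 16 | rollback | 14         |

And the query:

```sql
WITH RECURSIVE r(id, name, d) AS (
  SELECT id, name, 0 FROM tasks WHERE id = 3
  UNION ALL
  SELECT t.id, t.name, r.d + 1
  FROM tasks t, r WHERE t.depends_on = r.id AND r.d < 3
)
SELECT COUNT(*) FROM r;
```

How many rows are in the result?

7

Base: id=3 (upload) at d 0.
Iteration 1: rows with depends_on in {3} -> verify (id 4, d 1).
Iteration 2: rows with depends_on in {4} -> init (id 5, d 2), tag (id 6, d 2).
Iteration 3: rows with depends_on in {5,6} -> parse (id 7, d 3), sign (id 8, d 3), index (id 14, d 3).
Iteration 4: d < 3 fails for all current rows; recursion stops.
Total rows emitted: 7.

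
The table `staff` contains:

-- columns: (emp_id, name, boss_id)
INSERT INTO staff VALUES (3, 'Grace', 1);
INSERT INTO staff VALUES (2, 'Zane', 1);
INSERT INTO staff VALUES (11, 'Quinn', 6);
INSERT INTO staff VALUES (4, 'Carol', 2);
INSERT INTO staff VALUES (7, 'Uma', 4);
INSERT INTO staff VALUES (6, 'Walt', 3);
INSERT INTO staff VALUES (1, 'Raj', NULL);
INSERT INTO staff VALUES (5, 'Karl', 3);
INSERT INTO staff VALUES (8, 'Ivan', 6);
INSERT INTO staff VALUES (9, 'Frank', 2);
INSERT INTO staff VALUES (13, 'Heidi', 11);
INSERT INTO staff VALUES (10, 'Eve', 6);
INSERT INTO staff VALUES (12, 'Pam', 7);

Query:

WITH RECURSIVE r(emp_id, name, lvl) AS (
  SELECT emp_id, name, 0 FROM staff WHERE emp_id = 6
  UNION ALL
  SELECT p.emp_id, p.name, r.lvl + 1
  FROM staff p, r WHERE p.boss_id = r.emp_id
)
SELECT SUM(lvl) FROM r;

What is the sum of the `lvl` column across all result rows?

Base: emp_id=6 (Walt) at lvl 0.
Iteration 1: rows with boss_id in {6} -> Ivan (id 8, lvl 1), Eve (id 10, lvl 1), Quinn (id 11, lvl 1).
Iteration 2: rows with boss_id in {8,10,11} -> Heidi (id 13, lvl 2).
Iteration 3: no rows with boss_id in {13}; recursion stops.
SUM(lvl) = 0 + 1 + 1 + 1 + 2 = 5.

5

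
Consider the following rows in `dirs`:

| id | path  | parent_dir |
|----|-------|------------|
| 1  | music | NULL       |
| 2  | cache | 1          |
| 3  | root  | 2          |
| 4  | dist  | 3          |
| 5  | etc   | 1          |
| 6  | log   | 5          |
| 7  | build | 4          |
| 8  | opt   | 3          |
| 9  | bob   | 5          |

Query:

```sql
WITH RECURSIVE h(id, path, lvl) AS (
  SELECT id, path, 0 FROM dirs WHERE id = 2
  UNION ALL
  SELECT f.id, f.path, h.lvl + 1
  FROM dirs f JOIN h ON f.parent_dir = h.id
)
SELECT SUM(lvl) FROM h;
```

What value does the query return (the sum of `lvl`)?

Base: id=2 (cache) at lvl 0.
Iteration 1: rows with parent_dir in {2} -> root (id 3, lvl 1).
Iteration 2: rows with parent_dir in {3} -> dist (id 4, lvl 2), opt (id 8, lvl 2).
Iteration 3: rows with parent_dir in {4,8} -> build (id 7, lvl 3).
Iteration 4: no rows with parent_dir in {7}; recursion stops.
SUM(lvl) = 0 + 1 + 2 + 2 + 3 = 8.

8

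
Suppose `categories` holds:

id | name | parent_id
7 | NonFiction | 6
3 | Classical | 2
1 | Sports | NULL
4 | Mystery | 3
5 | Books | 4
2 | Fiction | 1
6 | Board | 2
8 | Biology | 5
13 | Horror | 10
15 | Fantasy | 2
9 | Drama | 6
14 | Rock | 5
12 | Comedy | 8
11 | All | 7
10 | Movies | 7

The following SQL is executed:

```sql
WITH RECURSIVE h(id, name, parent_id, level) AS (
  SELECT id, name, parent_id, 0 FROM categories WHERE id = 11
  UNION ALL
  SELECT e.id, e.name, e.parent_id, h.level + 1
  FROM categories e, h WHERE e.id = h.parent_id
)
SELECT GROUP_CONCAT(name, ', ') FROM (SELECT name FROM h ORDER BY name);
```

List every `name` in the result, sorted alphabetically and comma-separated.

Base: id=11 (All), parent_id=7, level 0.
Iteration 1: join on id=7 -> NonFiction (id 7, parent_id=6, level 1).
Iteration 2: join on id=6 -> Board (id 6, parent_id=2, level 2).
Iteration 3: join on id=2 -> Fiction (id 2, parent_id=1, level 3).
Iteration 4: join on id=1 -> Sports (id 1, parent_id=NULL, level 4).
Iteration 5: parent_id is NULL; no match; recursion stops.

All, Board, Fiction, NonFiction, Sports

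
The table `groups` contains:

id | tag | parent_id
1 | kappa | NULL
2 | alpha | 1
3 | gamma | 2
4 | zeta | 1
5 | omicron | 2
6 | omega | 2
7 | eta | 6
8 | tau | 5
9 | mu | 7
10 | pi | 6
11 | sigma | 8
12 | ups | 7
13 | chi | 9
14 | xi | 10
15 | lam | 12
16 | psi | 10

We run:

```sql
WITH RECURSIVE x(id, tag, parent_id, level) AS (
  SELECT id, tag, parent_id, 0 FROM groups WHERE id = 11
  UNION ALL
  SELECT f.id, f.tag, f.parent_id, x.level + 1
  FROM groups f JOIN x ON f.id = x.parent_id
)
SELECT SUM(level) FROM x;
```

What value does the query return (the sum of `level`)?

Base: id=11 (sigma), parent_id=8, level 0.
Iteration 1: join on id=8 -> tau (id 8, parent_id=5, level 1).
Iteration 2: join on id=5 -> omicron (id 5, parent_id=2, level 2).
Iteration 3: join on id=2 -> alpha (id 2, parent_id=1, level 3).
Iteration 4: join on id=1 -> kappa (id 1, parent_id=NULL, level 4).
Iteration 5: parent_id is NULL; no match; recursion stops.
SUM(level) = 0 + 1 + 2 + 3 + 4 = 10.

10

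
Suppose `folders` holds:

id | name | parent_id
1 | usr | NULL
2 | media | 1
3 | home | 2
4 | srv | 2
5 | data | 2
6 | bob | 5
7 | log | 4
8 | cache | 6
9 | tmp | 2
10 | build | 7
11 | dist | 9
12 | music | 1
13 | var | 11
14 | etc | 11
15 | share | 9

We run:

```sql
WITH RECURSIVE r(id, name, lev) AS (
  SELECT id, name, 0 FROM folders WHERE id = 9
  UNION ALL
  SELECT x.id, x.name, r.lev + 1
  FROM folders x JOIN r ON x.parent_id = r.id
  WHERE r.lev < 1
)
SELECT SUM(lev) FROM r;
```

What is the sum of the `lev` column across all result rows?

Base: id=9 (tmp) at lev 0.
Iteration 1: rows with parent_id in {9} -> dist (id 11, lev 1), share (id 15, lev 1).
Iteration 2: lev < 1 fails for all current rows; recursion stops.
SUM(lev) = 0 + 1 + 1 = 2.

2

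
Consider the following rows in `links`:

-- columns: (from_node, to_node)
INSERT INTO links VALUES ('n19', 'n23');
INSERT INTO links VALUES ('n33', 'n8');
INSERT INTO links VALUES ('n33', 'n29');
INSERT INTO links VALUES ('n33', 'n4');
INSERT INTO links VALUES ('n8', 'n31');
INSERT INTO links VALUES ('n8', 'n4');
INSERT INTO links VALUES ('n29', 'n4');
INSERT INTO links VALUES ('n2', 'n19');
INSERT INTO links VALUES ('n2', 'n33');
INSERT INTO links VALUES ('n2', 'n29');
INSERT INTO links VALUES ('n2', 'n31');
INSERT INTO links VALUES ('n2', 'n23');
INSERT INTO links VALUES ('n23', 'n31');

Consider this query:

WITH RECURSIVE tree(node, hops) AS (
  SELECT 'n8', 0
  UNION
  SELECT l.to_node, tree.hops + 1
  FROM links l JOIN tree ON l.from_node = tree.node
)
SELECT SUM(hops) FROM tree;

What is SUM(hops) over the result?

2

Base: (n8, hops=0).
Iteration 1: edges from {n8} -> (n31, hops=1), (n4, hops=1).
Iteration 2: no outgoing edges from {n31,n4}; recursion stops.
SUM(hops) = 0 + 1 + 1 = 2.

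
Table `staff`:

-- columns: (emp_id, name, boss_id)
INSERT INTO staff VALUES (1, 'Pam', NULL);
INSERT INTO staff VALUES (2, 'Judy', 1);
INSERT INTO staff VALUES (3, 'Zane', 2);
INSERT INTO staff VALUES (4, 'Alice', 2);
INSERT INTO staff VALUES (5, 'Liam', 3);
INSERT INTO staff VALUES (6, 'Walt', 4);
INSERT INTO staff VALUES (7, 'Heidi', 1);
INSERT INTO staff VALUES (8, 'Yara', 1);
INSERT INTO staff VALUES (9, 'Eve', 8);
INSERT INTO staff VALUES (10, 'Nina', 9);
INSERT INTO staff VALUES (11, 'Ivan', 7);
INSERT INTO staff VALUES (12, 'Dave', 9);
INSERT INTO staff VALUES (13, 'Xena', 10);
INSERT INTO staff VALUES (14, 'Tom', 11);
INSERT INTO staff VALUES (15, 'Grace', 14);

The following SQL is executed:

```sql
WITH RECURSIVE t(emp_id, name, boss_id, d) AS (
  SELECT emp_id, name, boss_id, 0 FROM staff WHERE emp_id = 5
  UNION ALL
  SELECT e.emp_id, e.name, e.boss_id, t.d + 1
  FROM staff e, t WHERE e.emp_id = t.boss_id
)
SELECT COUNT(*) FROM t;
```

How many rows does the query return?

Base: emp_id=5 (Liam), boss_id=3, d 0.
Iteration 1: join on emp_id=3 -> Zane (id 3, boss_id=2, d 1).
Iteration 2: join on emp_id=2 -> Judy (id 2, boss_id=1, d 2).
Iteration 3: join on emp_id=1 -> Pam (id 1, boss_id=NULL, d 3).
Iteration 4: boss_id is NULL; no match; recursion stops.
Total rows emitted: 4.

4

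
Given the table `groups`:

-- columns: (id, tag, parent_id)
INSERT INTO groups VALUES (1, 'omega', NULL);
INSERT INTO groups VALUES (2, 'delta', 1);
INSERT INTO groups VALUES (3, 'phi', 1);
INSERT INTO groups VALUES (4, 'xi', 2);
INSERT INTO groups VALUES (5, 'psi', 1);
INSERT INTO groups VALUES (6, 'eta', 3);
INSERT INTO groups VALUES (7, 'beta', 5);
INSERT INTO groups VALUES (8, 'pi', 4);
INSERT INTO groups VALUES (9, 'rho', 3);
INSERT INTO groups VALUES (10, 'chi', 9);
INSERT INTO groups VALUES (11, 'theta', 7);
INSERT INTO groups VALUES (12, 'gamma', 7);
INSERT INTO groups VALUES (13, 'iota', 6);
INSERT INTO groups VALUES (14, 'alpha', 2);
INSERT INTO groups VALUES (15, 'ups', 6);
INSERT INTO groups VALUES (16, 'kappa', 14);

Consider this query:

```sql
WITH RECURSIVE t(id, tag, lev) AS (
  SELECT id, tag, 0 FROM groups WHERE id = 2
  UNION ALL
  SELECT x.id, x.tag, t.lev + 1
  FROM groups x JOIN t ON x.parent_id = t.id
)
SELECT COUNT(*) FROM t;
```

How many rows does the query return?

5

Base: id=2 (delta) at lev 0.
Iteration 1: rows with parent_id in {2} -> xi (id 4, lev 1), alpha (id 14, lev 1).
Iteration 2: rows with parent_id in {4,14} -> pi (id 8, lev 2), kappa (id 16, lev 2).
Iteration 3: no rows with parent_id in {8,16}; recursion stops.
Total rows emitted: 5.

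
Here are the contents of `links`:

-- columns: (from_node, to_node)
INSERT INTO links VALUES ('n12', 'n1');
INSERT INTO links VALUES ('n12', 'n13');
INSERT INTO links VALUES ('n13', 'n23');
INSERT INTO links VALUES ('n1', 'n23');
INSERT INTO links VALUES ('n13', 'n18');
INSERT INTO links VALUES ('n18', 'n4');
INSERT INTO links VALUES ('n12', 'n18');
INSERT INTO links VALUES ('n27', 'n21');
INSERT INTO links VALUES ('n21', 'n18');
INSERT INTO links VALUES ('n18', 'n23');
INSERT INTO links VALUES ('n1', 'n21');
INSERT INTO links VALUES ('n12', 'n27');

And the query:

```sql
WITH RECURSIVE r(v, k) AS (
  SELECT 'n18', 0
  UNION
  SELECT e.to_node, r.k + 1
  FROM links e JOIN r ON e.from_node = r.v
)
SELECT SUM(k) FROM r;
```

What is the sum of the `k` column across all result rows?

2

Base: (n18, k=0).
Iteration 1: edges from {n18} -> (n23, k=1), (n4, k=1).
Iteration 2: no outgoing edges from {n23,n4}; recursion stops.
SUM(k) = 0 + 1 + 1 = 2.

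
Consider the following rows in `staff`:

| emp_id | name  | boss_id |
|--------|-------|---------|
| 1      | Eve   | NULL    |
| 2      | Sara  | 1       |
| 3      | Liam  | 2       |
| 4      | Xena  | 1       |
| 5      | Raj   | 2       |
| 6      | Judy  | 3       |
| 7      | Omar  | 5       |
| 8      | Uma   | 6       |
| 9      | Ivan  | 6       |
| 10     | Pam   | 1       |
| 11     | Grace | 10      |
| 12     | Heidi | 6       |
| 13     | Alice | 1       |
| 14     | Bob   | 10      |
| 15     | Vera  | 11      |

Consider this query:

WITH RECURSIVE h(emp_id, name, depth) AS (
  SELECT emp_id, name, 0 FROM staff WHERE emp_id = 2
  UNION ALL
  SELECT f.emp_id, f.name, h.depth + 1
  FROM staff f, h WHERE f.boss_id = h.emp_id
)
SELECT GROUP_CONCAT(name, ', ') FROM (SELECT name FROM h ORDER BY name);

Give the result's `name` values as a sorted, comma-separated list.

Heidi, Ivan, Judy, Liam, Omar, Raj, Sara, Uma

Base: emp_id=2 (Sara) at depth 0.
Iteration 1: rows with boss_id in {2} -> Liam (id 3, depth 1), Raj (id 5, depth 1).
Iteration 2: rows with boss_id in {3,5} -> Judy (id 6, depth 2), Omar (id 7, depth 2).
Iteration 3: rows with boss_id in {6,7} -> Uma (id 8, depth 3), Ivan (id 9, depth 3), Heidi (id 12, depth 3).
Iteration 4: no rows with boss_id in {8,9,12}; recursion stops.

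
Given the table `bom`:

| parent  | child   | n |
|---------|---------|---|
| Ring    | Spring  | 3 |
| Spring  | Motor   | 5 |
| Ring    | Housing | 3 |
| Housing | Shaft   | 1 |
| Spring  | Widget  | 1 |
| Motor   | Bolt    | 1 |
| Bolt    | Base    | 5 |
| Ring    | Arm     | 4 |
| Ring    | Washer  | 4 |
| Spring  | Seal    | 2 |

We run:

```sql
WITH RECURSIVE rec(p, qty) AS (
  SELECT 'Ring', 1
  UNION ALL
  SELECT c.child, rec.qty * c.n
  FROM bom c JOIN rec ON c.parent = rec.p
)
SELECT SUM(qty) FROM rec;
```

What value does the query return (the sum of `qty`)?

132

Base: (Ring, qty=1).
Iteration 1: components of {Ring} -> Arm = 1*4 = 4, Housing = 1*3 = 3, Spring = 1*3 = 3, Washer = 1*4 = 4.
Iteration 2: components of {Arm,Housing,Spring,Washer} -> Motor = 3*5 = 15, Seal = 3*2 = 6, Shaft = 3*1 = 3, Widget = 3*1 = 3.
Iteration 3: components of {Motor,Seal,Shaft,Widget} -> Bolt = 15*1 = 15.
Iteration 4: components of {Bolt} -> Base = 15*5 = 75.
Iteration 5: no further components; recursion stops.
SUM(qty) = 1 + 3 + 3 + 4 + 4 + 15 + 3 + 6 + 3 + 15 + 75 = 132.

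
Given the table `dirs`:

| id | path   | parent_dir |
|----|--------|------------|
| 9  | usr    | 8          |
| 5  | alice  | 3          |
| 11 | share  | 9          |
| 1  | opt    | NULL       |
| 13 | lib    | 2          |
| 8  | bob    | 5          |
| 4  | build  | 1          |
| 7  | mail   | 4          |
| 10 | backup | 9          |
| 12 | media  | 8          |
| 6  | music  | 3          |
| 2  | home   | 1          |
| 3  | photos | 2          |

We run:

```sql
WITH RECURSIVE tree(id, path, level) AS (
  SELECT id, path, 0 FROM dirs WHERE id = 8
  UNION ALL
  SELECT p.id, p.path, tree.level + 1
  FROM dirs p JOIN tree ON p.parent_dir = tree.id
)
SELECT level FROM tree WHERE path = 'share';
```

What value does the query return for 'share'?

Base: id=8 (bob) at level 0.
Iteration 1: rows with parent_dir in {8} -> usr (id 9, level 1), media (id 12, level 1).
Iteration 2: rows with parent_dir in {9,12} -> backup (id 10, level 2), share (id 11, level 2).
Iteration 3: no rows with parent_dir in {10,11}; recursion stops.

2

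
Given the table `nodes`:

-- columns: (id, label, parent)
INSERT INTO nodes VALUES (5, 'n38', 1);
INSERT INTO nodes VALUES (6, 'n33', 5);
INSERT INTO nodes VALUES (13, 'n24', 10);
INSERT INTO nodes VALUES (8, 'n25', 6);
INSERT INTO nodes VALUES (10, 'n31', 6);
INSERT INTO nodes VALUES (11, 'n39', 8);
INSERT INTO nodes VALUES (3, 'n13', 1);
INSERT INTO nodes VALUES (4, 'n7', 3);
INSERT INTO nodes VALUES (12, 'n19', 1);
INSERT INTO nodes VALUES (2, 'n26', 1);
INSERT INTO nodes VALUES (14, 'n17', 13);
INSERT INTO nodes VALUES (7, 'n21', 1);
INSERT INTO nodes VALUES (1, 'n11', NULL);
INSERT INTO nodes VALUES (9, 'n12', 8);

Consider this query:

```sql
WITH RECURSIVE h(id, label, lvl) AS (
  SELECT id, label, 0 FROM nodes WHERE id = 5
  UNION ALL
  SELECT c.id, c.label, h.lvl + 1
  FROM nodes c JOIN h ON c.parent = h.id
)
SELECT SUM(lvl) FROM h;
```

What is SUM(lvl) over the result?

Base: id=5 (n38) at lvl 0.
Iteration 1: rows with parent in {5} -> n33 (id 6, lvl 1).
Iteration 2: rows with parent in {6} -> n25 (id 8, lvl 2), n31 (id 10, lvl 2).
Iteration 3: rows with parent in {8,10} -> n12 (id 9, lvl 3), n39 (id 11, lvl 3), n24 (id 13, lvl 3).
Iteration 4: rows with parent in {9,11,13} -> n17 (id 14, lvl 4).
Iteration 5: no rows with parent in {14}; recursion stops.
SUM(lvl) = 0 + 1 + 2 + 2 + 3 + 3 + 3 + 4 = 18.

18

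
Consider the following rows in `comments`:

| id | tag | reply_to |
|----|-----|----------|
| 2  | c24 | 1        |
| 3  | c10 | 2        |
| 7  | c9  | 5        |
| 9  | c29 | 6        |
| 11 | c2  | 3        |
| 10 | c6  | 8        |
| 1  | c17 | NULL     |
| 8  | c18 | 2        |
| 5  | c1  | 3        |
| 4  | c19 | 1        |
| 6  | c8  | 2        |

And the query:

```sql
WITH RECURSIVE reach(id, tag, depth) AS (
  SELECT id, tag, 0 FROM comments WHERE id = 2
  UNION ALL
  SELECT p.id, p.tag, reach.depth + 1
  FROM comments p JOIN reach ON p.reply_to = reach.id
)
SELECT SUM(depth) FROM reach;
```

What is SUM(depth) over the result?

14

Base: id=2 (c24) at depth 0.
Iteration 1: rows with reply_to in {2} -> c10 (id 3, depth 1), c8 (id 6, depth 1), c18 (id 8, depth 1).
Iteration 2: rows with reply_to in {3,6,8} -> c1 (id 5, depth 2), c29 (id 9, depth 2), c6 (id 10, depth 2), c2 (id 11, depth 2).
Iteration 3: rows with reply_to in {5,9,10,11} -> c9 (id 7, depth 3).
Iteration 4: no rows with reply_to in {7}; recursion stops.
SUM(depth) = 0 + 1 + 1 + 1 + 2 + 2 + 2 + 2 + 3 = 14.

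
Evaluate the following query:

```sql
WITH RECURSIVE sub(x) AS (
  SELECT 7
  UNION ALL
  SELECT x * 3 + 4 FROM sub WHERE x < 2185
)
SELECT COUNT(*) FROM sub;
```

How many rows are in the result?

6

Base: x=7.
Iteration 1: 7 < 2185 holds -> x = 7 * 3 + 4 = 25.
Iteration 2: 25 < 2185 holds -> x = 25 * 3 + 4 = 79.
Iteration 3: 79 < 2185 holds -> x = 79 * 3 + 4 = 241.
Iteration 4: 241 < 2185 holds -> x = 241 * 3 + 4 = 727.
Iteration 5: 727 < 2185 holds -> x = 727 * 3 + 4 = 2185.
Iteration 6: 2185 < 2185 fails; recursion stops.
Total rows emitted: 6.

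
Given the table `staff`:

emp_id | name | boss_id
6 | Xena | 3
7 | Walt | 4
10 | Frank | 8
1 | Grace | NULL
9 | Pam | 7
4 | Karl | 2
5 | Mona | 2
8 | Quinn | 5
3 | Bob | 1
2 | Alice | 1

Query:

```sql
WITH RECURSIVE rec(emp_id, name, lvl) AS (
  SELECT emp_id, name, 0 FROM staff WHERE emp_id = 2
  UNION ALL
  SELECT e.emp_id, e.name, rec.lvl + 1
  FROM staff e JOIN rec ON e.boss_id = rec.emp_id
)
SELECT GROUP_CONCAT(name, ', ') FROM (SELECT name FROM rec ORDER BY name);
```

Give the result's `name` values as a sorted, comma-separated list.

Base: emp_id=2 (Alice) at lvl 0.
Iteration 1: rows with boss_id in {2} -> Karl (id 4, lvl 1), Mona (id 5, lvl 1).
Iteration 2: rows with boss_id in {4,5} -> Walt (id 7, lvl 2), Quinn (id 8, lvl 2).
Iteration 3: rows with boss_id in {7,8} -> Pam (id 9, lvl 3), Frank (id 10, lvl 3).
Iteration 4: no rows with boss_id in {9,10}; recursion stops.

Alice, Frank, Karl, Mona, Pam, Quinn, Walt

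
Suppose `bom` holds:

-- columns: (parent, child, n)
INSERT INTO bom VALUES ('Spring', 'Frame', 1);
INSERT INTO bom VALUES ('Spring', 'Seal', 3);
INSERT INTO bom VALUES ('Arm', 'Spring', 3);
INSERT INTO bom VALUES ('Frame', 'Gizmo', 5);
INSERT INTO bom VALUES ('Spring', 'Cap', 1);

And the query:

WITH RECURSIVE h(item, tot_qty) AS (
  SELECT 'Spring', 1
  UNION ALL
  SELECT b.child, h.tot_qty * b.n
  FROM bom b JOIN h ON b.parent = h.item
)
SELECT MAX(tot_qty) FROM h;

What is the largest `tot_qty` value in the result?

Base: (Spring, tot_qty=1).
Iteration 1: components of {Spring} -> Cap = 1*1 = 1, Frame = 1*1 = 1, Seal = 1*3 = 3.
Iteration 2: components of {Cap,Frame,Seal} -> Gizmo = 1*5 = 5.
Iteration 3: no further components; recursion stops.
tot_qty values: 1, 1, 1, 3, 5; the maximum is 5.

5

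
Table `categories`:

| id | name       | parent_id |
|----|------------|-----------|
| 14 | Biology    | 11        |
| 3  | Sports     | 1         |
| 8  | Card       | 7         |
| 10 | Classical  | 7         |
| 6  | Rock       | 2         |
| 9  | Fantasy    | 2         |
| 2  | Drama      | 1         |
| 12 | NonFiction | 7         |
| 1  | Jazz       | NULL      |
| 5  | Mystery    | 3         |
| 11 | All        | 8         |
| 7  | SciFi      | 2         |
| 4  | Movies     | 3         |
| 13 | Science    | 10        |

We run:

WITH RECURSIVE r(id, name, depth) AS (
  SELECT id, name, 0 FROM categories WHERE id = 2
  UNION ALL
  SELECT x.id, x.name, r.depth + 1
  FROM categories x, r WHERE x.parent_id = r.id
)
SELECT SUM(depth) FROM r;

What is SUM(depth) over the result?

Base: id=2 (Drama) at depth 0.
Iteration 1: rows with parent_id in {2} -> Rock (id 6, depth 1), SciFi (id 7, depth 1), Fantasy (id 9, depth 1).
Iteration 2: rows with parent_id in {6,7,9} -> Card (id 8, depth 2), Classical (id 10, depth 2), NonFiction (id 12, depth 2).
Iteration 3: rows with parent_id in {8,10,12} -> All (id 11, depth 3), Science (id 13, depth 3).
Iteration 4: rows with parent_id in {11,13} -> Biology (id 14, depth 4).
Iteration 5: no rows with parent_id in {14}; recursion stops.
SUM(depth) = 0 + 1 + 1 + 1 + 2 + 2 + 2 + 3 + 3 + 4 = 19.

19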